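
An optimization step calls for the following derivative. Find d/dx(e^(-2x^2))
Chain rule: d/dx[e^u] = e^u · u' where u = -2x^2
u' = -4x

Answer: -4x·e^(-2x^2)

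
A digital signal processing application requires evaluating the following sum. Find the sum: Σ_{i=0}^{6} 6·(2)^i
Geometric series: S = a(1 - r^n)/(1 - r)
a = 6, r = 2, n = 7
S = 6(1 - 128)/-1 = 762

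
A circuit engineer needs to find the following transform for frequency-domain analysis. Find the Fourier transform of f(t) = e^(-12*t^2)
The Fourier transform of a Gaussian e^(-a * t^2) is sqrt(pi/a) * e^(-omega^2/(4a)).
With a=12: F(omega)=sqrt(pi/12) * e^(-omega^2/48)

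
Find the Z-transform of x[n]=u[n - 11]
Using the time-shift property: Z{u[n-11]}=z^(-11) * z/(z-1)
=z^(-10)/(z-1)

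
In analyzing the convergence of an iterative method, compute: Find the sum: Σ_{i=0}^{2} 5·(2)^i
Geometric series: S=a(1 - r^n)/(1 - r)
a=5, r=2, n=3
S=5(1 - 8)/-1=35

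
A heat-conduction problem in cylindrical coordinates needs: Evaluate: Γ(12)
Γ(n) = (n-1)! for positive integers
Γ(12) = 11! = 39916800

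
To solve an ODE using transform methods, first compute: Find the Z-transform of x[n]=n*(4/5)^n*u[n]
Using the property Z{n*a^n*u[n]} = az/(z-a)^2
With a = 4/5: X(z) = (4/5)z/(z - 4/5)^2, |z| > 4/5

Answer: (4/5)z/(z - 4/5)^2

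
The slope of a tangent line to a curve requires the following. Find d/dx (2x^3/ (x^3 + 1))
Quotient rule: (f/g)' = (f'g - fg')/g²
f = 2x^3, f' = 6x^2
g = x^3+1, g' = 3x^2

Answer: (6x^2·(x^3+1)-6x^5)/(x^3+1)²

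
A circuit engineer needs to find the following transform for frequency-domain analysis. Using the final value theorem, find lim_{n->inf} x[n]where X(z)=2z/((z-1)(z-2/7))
Final value theorem: lim x[n] = lim_{z->1} (z-1)*X(z)
(z-1)*X(z) = 2z/(z-2/7)
As z->1: 2/(1 - 2/7) = 2/(5/7) = 14/5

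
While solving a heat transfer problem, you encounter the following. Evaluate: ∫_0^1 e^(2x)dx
Antiderivative: (1/2)e^(2x)
Evaluate: (1/2)(e^2 - 1)

Answer: (e^2 - 1)/2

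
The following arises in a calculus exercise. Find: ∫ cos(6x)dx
Using substitution u=6x: ∫ cos(u) du/6=sin(u)/6+C

Answer: (1/6)sin(6x)+C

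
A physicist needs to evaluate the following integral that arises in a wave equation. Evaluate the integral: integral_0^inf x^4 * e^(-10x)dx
This is a Gamma integral. Substitute u=10x (du=10 dx):
integral_0^inf x^4*e^(-10x) dx=(1/10^5) integral_0^inf u^4*e^(-u) du
=Gamma(5)/10^5=4!/10^5=24/100000

Answer: 3/12500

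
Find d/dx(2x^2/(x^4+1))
Quotient rule: (f/g)'=(f'g - fg')/g²
f=2x^2, f'=4x
g=x^4 + 1, g'=4x^3

Answer: (4x·(x^4 + 1) - 8x^5)/(x^4 + 1)²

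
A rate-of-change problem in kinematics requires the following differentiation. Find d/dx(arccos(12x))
d/dx[arccos(u)] = -u'/√(1-u²), u = 12x, u' = 12

Answer: -12/√(1-144x²)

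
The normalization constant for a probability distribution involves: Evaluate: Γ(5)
Γ(n) = (n-1)! for positive integers
Γ(5) = 4! = 24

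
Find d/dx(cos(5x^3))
Chain rule: d/dx[cos(u)]=-sin(u)·u' where u=5x^3
u'=15x^2

Answer: -15x^2·sin(5x^3)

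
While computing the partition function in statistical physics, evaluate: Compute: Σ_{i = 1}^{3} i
Using formula: Σ i^1=n(n + 1)/2=3·4/2=6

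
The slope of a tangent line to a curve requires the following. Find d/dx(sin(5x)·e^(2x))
Product rule: (fg)'=f'g + fg'
f=sin(5x), f'=5·cos(5x)
g=e^(2x), g'=2·e^(2x)

Answer: 5·cos(5x)·e^(2x) + 2·sin(5x)·e^(2x)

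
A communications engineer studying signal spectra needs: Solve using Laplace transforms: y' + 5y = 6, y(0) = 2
Take L of both sides: sY(s) - 2 + 5Y(s) = 6/s
Y(s)(s + 5) = 6/s + 2
Y(s) = 6/(s(s + 5)) + 2/(s + 5)
Partial fractions: 6/(s(s + 5)) = (6/5)/s - (6/5)/(s + 5)
So Y(s) = (6/5)/s + (4/5)/(s + 5)
Inverse transform (L^(-1){1/s} = 1, L^(-1){1/(s + 5)} = e^(-5t)):

Answer: y(t) = 6/5 + (4/5)·e^(-5t)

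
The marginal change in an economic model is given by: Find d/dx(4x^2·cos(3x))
Product rule: (fg)' = f'g+fg'
f = 4x^2, f' = 8x
g = cos(3x), g' = -3·sin(3x)

Answer: 8x·cos(3x)-12x^2·sin(3x)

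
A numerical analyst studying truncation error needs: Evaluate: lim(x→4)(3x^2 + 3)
Polynomial is continuous, so substitute x = 4:
3·4^2+3 = 51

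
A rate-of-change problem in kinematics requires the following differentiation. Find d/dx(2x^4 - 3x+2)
Power rule: d/dx(ax^n) = n·a·x^(n-1)
Term by term: 8·x^3-3

Answer: 8x^3-3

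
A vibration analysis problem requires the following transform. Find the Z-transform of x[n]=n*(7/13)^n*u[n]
Using the property Z{n * a^n * u[n]} = az/(z-a)^2
With a = 7/13: X(z) = (7/13)z/(z - 7/13)^2, |z| > 7/13

Answer: (7/13)z/(z - 7/13)^2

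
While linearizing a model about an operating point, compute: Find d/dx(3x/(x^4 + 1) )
Quotient rule: (f/g)'=(f'g - fg')/g²
f=3x, f'=3
g=x^4 + 1, g'=4x^3

Answer: (3·(x^4 + 1) - 12x^4)/(x^4 + 1)²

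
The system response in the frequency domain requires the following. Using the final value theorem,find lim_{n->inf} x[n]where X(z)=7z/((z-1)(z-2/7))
Final value theorem: lim x[n] = lim_{z->1} (z-1)*X(z)
(z-1)*X(z) = 7z/(z-2/7)
As z->1: 7/(1-2/7) = 7/(5/7) = 49/5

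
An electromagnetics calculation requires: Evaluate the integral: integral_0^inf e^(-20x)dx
integral_0^inf e^(-20x) dx=[-1/20 * e^(-20x)]_0^inf
=0 - (-1/20)=1/20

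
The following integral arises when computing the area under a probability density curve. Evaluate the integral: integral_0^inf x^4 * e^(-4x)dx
This is a Gamma integral. Substitute u = 4x (du = 4 dx):
integral_0^inf x^4*e^(-4x) dx = (1/4^5) integral_0^inf u^4*e^(-u) du
= Gamma(5)/4^5 = 4!/4^5 = 24/1024

Answer: 3/128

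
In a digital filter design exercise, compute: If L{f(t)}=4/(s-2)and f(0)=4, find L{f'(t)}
L{f'(t)}=s·F(s) - f(0)=4s/(s-2) - 4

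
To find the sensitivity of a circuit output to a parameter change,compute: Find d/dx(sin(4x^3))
Chain rule: d/dx[sin(u)] = cos(u)·u' where u = 4x^3
u' = 12x^2

Answer: 12x^2·cos(4x^3)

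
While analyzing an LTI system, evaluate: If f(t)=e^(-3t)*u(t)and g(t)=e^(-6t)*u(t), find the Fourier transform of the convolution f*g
By the convolution theorem: F{f * g} = F(omega) * G(omega)
F(omega) = 1/(3+j * omega), G(omega) = 1/(6+j * omega)
F{f * g} = 1/((3+j * omega)(6+j * omega))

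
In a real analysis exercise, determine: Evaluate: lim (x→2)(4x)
Polynomial is continuous, so substitute x = 2:
4·2 = 8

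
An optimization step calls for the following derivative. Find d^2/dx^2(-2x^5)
Apply power rule 2 times:
d^1: -10x^4
d^2: -40x^3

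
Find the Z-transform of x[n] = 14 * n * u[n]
Z{n*u[n]}=z/(z-1)^2
By linearity: Z{14*n*u[n]}=14z/(z-1)^2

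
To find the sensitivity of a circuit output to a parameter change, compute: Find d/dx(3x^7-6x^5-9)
Power rule: d/dx(ax^n)=n·a·x^(n-1)
Term by term: 21·x^6-30·x^4

Answer: 21x^6-30x^4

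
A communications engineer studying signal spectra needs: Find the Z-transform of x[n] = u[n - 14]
Using the time-shift property: Z{u[n-14]} = z^(-14) * z/(z-1)
= z^(-13)/(z-1)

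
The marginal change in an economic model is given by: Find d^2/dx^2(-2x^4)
Apply power rule 2 times:
d^1: -8x^3
d^2: -24x^2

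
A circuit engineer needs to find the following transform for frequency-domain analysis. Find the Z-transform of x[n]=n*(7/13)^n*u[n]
Using the property Z{n * a^n * u[n]}=az/(z-a)^2
With a=7/13: X(z)=(7/13)z/(z - 7/13)^2, |z| > 7/13

Answer: (7/13)z/(z - 7/13)^2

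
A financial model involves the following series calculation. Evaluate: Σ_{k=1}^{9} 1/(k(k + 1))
Partial fractions: 1/(k(k + 1))=1/k - 1/(k + 1)
Telescoping sum: 1(1 - 1/10)=1·9/10

Answer: 9/10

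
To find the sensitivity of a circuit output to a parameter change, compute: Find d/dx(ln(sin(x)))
Chain rule: d/dx[ln(u)]=u'/u where u=sin(x)
u'=cos(x)

Answer: (cos(x))/(sin(x))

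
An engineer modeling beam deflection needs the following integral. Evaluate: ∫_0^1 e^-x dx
Antiderivative: -e^-x
Evaluate: -(e^-1-1)

Answer: (e^-1-1)/(-1)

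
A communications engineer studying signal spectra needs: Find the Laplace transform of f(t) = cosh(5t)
L{cosh(at)} = s/(s²-a²)
L{cosh(5t)} = s/(s²-25)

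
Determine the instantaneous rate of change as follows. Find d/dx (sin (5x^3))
Chain rule: d/dx[sin(u)] = cos(u)·u' where u = 5x^3
u' = 15x^2

Answer: 15x^2·cos(5x^3)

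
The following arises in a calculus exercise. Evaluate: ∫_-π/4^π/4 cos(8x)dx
Antiderivative: sin(8x)/8
Evaluate at bounds: [sin(8·π/4)/8] - [sin(8·-π/4)/8]
=((0) - (0))/8=0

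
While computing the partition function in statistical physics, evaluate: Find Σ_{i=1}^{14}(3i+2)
= 3·Σ i+2·14 = 3·105+28 = 343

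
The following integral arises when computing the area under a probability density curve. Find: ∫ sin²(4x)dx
Using identity sin²(u)=(1 - cos(2u))/2:
∫ (1 - cos(8x))/2 dx=x/2 - sin(8x)/16 + C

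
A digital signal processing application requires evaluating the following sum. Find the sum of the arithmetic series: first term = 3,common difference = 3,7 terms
Last term: a_n=3+(7-1)·3=21
Sum=n(a_1+a_n)/2=7(3+21)/2=84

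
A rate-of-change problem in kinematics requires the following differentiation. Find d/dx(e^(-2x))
Chain rule: d/dx[e^u] = e^u · u' where u = -2x
u' = -2

Answer: -2·e^(-2x)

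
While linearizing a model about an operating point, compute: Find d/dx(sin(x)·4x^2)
Product rule: (fg)'=f'g+fg'
f=sin(x), f'=cos(x)
g=4x^2, g'=8x

Answer: 4·cos(x)·x^2+8·sin(x)·x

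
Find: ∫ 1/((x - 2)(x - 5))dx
Partial fractions: 1/((x-2)(x-5)) = A/(x-2)+B/(x-5)
A = -1/3, B = 1/3
∫ [-1/3· 1/(x-2)+1/3· 1/(x-5)] dx
= (1/3)[ln|x-5| - ln|x-2|]+C

Answer: (1/3)·ln|(x-5)/(x-2)|+C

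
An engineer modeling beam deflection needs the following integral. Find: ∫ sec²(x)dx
Since d/dx[tan(x)]=sec²(x), integral=tan(x) + C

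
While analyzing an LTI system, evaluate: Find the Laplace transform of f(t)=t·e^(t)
L{t·e^(at)} = 1/(s-a)²
L{t·e^(t)} = 1/(s-1)²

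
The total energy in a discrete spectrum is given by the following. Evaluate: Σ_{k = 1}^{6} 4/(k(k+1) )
Partial fractions: 4/(k(k + 1))=4/k - 4/(k + 1)
Telescoping sum: 4(1 - 1/7)=4·6/7

Answer: 24/7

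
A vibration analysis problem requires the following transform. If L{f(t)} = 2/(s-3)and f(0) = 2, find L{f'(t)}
L{f'(t)} = s·F(s) - f(0) = 2s/(s-3)-2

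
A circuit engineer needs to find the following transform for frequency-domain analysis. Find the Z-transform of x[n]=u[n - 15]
Using the time-shift property: Z{u[n-15]}=z^(-15)*z/(z-1)
=z^(-14)/(z-1)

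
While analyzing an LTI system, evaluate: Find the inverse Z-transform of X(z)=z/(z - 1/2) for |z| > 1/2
Standard pair: z/(z-a) <-> a^n*u[n] for causal signals
With a=1/2: x[n]=(1/2)^n*u[n]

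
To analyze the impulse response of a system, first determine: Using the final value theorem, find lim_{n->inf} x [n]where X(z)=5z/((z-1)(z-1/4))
Final value theorem: lim x[n] = lim_{z->1} (z-1)*X(z)
(z-1)*X(z) = 5z/(z-1/4)
As z->1: 5/(1-1/4) = 5/(3/4) = 20/3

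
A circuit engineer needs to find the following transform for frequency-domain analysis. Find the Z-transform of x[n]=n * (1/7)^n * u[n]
Using the property Z{n * a^n * u[n]}=az/(z-a)^2
With a=1/7: X(z)=(1/7)z/(z - 1/7)^2, |z| > 1/7

Answer: (1/7)z/(z - 1/7)^2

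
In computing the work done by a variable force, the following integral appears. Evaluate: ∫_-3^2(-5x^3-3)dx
Step 1: Find antiderivative F(x) = (-5/4)x^4 - 3x
Step 2: F(2) - F(-3) = -26 - (-369/4) = 265/4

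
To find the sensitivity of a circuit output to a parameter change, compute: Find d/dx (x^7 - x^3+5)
Power rule: d/dx(ax^n)=n·a·x^(n-1)
Term by term: 7·x^6-3·x^2

Answer: 7x^6-3x^2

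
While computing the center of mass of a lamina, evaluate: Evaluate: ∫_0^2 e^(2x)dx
Antiderivative: (1/2)e^(2x)
Evaluate: (1/2)(e^4 - 1)

Answer: (e^4 - 1)/2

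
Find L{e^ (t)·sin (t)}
First shifting: L{e^(at)f(t)}=F(s-a)
L{sin(t)}=1/(s²+1)
Shift: 1/((s-1)²+1)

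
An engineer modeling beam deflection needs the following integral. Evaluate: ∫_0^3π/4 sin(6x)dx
Antiderivative: -cos(6x)/6
Evaluate at bounds: [-cos(6·3π/4)/6] - [-cos(6·0)/6]
= (-(0)+(1))/6 = 1/6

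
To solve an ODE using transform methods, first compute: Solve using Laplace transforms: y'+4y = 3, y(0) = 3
Take L of both sides: sY(s)-3+4Y(s) = 3/s
Y(s)(s+4) = 3/s+3
Y(s) = 3/(s(s+4))+3/(s+4)
Partial fractions: 3/(s(s+4)) = (3/4)/s - (3/4)/(s+4)
So Y(s) = (3/4)/s+(9/4)/(s+4)
Inverse transform (L^(-1){1/s} = 1, L^(-1){1/(s+4)} = e^(-4t)):

Answer: y(t) = 3/4+(9/4)·e^(-4t)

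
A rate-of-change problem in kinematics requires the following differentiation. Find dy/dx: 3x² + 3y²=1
Differentiate: 6x+6y·(dy/dx) = 0
dy/dx = -6x/(6y) = -1·(x/y)

Answer: dy/dx = -1·(x/y)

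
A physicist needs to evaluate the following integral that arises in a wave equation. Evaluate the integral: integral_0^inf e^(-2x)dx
integral_0^inf e^(-2x) dx=[-1/2 * e^(-2x)]_0^inf
=0 - (-1/2)=1/2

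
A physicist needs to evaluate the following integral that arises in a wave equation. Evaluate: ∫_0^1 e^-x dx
Antiderivative: -e^-x
Evaluate: -(e^-1 - 1)

Answer: (e^-1 - 1)/(-1)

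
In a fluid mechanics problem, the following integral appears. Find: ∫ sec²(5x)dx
Since d/dx[tan(5x)]=5sec²(5x), integral=tan(5x)/5+C

Answer: (1/5)tan(5x)+C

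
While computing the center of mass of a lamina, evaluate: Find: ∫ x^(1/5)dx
Power rule: ∫ x^(1/5) dx=x^(6/5)/(6/5) + C

Answer: (5/6)·x^(6/5) + C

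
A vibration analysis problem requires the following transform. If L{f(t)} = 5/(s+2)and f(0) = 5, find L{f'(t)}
L{f'(t)} = s·F(s) - f(0) = 5s/(s + 2) - 5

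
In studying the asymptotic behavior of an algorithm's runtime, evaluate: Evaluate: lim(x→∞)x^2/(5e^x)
Apply L'Hôpital 2 times (∞/∞ each time):
Eventually get 2!/(5e^x) → 0

Answer: 0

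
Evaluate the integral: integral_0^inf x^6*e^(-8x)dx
This is a Gamma integral. Substitute u = 8x (du = 8 dx):
integral_0^inf x^6 * e^(-8x) dx = (1/8^7) integral_0^inf u^6 * e^(-u) du
= Gamma(7)/8^7 = 6!/8^7 = 720/2097152

Answer: 45/131072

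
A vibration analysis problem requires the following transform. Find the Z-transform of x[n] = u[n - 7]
Using the time-shift property: Z{u[n-7]}=z^(-7) * z/(z-1)
=z^(-6)/(z-1)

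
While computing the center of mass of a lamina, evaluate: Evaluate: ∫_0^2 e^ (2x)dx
Antiderivative: (1/2)e^(2x)
Evaluate: (1/2)(e^4-1)

Answer: (e^4-1)/2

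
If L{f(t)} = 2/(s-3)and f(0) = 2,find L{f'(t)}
L{f'(t)} = s·F(s) - f(0) = 2s/(s-3)-2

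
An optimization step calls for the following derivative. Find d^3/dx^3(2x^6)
Apply power rule 3 times:
d^1: 12x^5
d^2: 60x^4
d^3: 240x^3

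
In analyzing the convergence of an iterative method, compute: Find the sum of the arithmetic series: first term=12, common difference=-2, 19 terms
Last term: a_n = 12 + (19 - 1)·-2 = -24
Sum = n(a_1 + a_n)/2 = 19(12 + (-24))/2 = -114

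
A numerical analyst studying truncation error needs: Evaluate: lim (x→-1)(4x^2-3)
Polynomial is continuous, so substitute x = -1:
4·(-1)^2-3 = 1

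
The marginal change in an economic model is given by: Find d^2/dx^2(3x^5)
Apply power rule 2 times:
d^1: 15x^4
d^2: 60x^3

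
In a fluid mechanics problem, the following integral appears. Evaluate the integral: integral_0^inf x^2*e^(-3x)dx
This is a Gamma integral. Substitute u = 3x (du = 3 dx):
integral_0^inf x^2*e^(-3x) dx = (1/3^3) integral_0^inf u^2*e^(-u) du
= Gamma(3)/3^3 = 2!/3^3 = 2/27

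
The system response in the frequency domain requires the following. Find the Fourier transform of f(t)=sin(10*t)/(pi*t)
sin(W * t)/(pi * t)=(W/pi) * sinc(W * t/pi) is the impulse response of the ideal low-pass filter with cutoff W (here W=10).
Its Fourier transform is a rectangular function:
F(omega)=1 for |omega| < 10, 0 otherwise

Answer: rect(omega/20) [i.e., 1 for |omega| < 10, 0 otherwise]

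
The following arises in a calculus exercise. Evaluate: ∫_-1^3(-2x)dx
Step 1: Find antiderivative F(x)=-x^2
Step 2: F(3) - F(-1)=-9 - (-1)=-8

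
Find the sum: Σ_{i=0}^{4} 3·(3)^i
Geometric series: S = a(1 - r^n)/(1 - r)
a = 3, r = 3, n = 5
S = 3(1 - 243)/-2 = 363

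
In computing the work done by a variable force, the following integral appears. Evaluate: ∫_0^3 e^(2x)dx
Antiderivative: (1/2)e^(2x)
Evaluate: (1/2)(e^6 - 1)

Answer: (e^6 - 1)/2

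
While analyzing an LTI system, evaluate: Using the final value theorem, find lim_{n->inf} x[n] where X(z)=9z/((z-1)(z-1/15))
Final value theorem: lim x[n]=lim_{z->1} (z-1) * X(z)
(z-1) * X(z)=9z/(z-1/15)
As z->1: 9/(1 - 1/15)=9/(14/15)=135/14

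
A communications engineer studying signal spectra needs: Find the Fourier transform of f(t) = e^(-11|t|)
Using the standard pair: F{e^(-a|t|)} = 2a/(a^2 + omega^2)
With a = 11: F(omega) = 22/(121 + omega^2)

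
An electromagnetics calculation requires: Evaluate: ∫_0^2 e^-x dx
Antiderivative: -e^-x
Evaluate: -(e^-2 - 1)

Answer: (e^-2 - 1)/(-1)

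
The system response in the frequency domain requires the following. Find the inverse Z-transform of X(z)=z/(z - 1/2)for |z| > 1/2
Standard pair: z/(z-a) <-> a^n * u[n] for causal signals
With a = 1/2: x[n] = (1/2)^n * u[n]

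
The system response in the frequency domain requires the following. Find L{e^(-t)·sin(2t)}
First shifting: L{e^(at)f(t)}=F(s-a)
L{sin(2t)}=2/(s² + 4)
Shift: 2/((s + 1)² + 4)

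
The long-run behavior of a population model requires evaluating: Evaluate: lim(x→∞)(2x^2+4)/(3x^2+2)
Divide numerator and denominator by x^2:
lim (2+4/x^2)/(3+2/x^2)=2/3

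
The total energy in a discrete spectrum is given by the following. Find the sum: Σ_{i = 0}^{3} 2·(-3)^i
Geometric series: S = a(1 - r^n)/(1 - r)
a = 2, r = -3, n = 4
S = 2(1 - 81)/4 = -40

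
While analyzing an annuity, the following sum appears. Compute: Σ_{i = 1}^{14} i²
Using formula: Σ i^2 = n(n + 1)(2n + 1)/6 = 14·15·29/6 = 1015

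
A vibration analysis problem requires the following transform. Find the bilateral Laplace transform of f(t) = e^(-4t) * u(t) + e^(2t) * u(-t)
For e^(-4t)*u(t): L=1/(s+4), Re(s) > -4
For e^(2t)*u(-t): L=-1/(s-2), Re(s) < 2
Combined: F(s)=1/(s+4)-1/(s-2), -4 < Re(s) < 2

Answer: 1/(s+4)-1/(s-2), ROC: -4 < Re(s) < 2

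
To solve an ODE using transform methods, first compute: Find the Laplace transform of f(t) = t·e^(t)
L{t·e^(at)}=1/(s-a)²
L{t·e^(t)}=1/(s-1)²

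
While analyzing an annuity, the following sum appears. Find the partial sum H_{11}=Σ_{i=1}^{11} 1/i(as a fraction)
H_11 = 1 + 1/2 + 1/3 + ... + 1/11
= 83711/27720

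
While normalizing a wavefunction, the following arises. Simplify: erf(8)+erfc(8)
By definition erfc(x)=1 - erf(x)
erf(8) + erfc(8)=erf(8) + 1 - erf(8)=1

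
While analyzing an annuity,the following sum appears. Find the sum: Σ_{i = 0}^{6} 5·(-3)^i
Geometric series: S=a(1 - r^n)/(1 - r)
a=5, r=-3, n=7
S=5(1+2187)/4=2735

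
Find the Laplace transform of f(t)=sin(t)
L{sin(wt)}=w/(s² + w²)
L{sin(t)}=1/(s² + 1)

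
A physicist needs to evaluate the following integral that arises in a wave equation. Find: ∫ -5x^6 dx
Using power rule: ∫ -5x^6 dx=-5/7 x^7 + C=(-5/7)x^7 + C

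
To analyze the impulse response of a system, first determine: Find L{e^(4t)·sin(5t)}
First shifting: L{e^(at)f(t)}=F(s-a)
L{sin(5t)}=5/(s²+25)
Shift: 5/((s-4)²+25)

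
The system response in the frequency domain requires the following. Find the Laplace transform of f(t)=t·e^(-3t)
L{t·e^(at)} = 1/(s-a)²
L{t·e^(-3t)} = 1/(s+3)²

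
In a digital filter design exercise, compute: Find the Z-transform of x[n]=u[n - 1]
Using the time-shift property: Z{u[n-1]} = z^(-1) * z/(z-1)
= z^(0)/(z-1)

Answer: 1/(z-1)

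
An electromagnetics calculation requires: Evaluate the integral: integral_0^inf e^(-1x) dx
integral_0^inf e^(-1x) dx=[-1/1*e^(-1x)]_0^inf
=0 - (-1/1)=1/1

Answer: 1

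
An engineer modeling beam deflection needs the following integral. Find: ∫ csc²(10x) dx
Since d/dx[-cot(10x)] = 10csc²(10x), integral = -cot(10x)/10 + C

Answer: (-1/10)cot(10x) + C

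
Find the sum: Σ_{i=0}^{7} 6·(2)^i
Geometric series: S=a(1 - r^n)/(1 - r)
a=6, r=2, n=8
S=6(1-256)/-1=1530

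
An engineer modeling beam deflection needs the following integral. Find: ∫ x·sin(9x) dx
By parts: u = x, dv = sin(9x) dx
du = dx, v = -cos(9x)/9
= -x·cos(9x)/9+sin(9x)/9²+C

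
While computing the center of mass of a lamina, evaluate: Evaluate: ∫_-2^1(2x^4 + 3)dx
Step 1: Find antiderivative F(x)=(2/5)x^5 + 3x
Step 2: F(1) - F(-2)=17/5 - (-94/5)=111/5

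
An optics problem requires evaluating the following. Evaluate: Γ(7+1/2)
Γ(n+1/2) = (2n)!√π/(4^n·n!)
= 87178291200√π/(16384·5040) = (135135/128)·√π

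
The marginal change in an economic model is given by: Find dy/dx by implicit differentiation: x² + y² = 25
Differentiate both sides: 2x+2y·(dy/dx)=0
Solve: dy/dx=-2x/(2y)=-x/y

Answer: dy/dx=-x/y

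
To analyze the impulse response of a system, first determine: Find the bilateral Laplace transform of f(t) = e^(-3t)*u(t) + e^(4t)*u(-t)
For e^(-3t) * u(t): L=1/(s+3), Re(s) > -3
For e^(4t) * u(-t): L=-1/(s-4), Re(s) < 4
Combined: F(s)=1/(s+3)-1/(s-4), -3 < Re(s) < 4

Answer: 1/(s+3)-1/(s-4), ROC: -3 < Re(s) < 4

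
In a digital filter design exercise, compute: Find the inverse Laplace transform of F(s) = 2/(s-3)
L^(-1){2/(s-a)} = c·e^(at)
Here a = 3, c = 2

Answer: 2e^(3t)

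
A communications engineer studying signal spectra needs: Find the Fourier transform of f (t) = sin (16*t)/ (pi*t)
sin(W * t)/(pi * t)=(W/pi) * sinc(W * t/pi) is the impulse response of the ideal low-pass filter with cutoff W (here W=16).
Its Fourier transform is a rectangular function:
F(omega)=1 for |omega| < 16, 0 otherwise

Answer: rect(omega/32) [i.e., 1 for |omega| < 16, 0 otherwise]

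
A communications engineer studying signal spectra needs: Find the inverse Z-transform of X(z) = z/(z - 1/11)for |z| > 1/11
Standard pair: z/(z-a) <-> a^n*u[n] for causal signals
With a = 1/11: x[n] = (1/11)^n*u[n]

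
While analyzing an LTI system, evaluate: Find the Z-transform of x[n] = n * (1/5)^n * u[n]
Using the property Z{n * a^n * u[n]}=az/(z-a)^2
With a=1/5: X(z)=(1/5)z/(z - 1/5)^2, |z| > 1/5

Answer: (1/5)z/(z - 1/5)^2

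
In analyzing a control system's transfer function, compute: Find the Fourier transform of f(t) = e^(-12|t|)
Using the standard pair: F{e^(-a|t|)} = 2a/(a^2+omega^2)
With a = 12: F(omega) = 24/(144+omega^2)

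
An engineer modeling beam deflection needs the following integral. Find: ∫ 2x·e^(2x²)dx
Let u = 2x², du = 4x dx
∫ (1/2)e^u du = e^u/2+C

Answer: e^(2x²)/2+C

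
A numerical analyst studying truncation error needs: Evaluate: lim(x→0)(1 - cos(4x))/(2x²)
Using 1-cos(u) ≈ u²/2 for small u:
(1-cos(4x)) ≈ (4x)²/2=16x²/2
So limit=16/(2·2)=4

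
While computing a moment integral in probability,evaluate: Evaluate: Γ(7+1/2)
Γ(n+1/2) = (2n)!√π/(4^n·n!)
= 87178291200√π/(16384·5040) = (135135/128)·√π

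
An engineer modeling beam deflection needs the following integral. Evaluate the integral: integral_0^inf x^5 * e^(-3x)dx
This is a Gamma integral. Substitute u = 3x (du = 3 dx):
integral_0^inf x^5*e^(-3x) dx = (1/3^6) integral_0^inf u^5*e^(-u) du
= Gamma(6)/3^6 = 5!/3^6 = 120/729

Answer: 40/243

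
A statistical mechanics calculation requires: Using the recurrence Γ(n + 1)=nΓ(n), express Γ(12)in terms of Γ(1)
Γ(12)=11Γ(11)=11·10Γ(10)=...=11!·Γ(1)=39916800·Γ(1)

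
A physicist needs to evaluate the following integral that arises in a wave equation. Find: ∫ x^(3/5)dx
Power rule: ∫ x^(3/5) dx = x^(8/5)/(8/5)+C

Answer: (5/8)·x^(8/5)+C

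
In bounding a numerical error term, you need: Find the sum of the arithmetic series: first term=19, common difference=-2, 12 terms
Last term: a_n = 19+(12-1)·-2 = -3
Sum = n(a_1+a_n)/2 = 12(19+(-3))/2 = 96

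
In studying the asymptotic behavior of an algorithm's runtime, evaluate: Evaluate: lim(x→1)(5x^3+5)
Polynomial is continuous, so substitute x = 1:
5·1^3+5 = 10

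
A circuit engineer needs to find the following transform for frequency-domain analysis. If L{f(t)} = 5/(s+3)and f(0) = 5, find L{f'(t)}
L{f'(t)} = s·F(s) - f(0) = 5s/(s + 3) - 5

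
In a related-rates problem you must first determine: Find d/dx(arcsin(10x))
d/dx[arcsin(u)] = u'/√(1-u²), u = 10x, u' = 10

Answer: 10/√(1-100x²)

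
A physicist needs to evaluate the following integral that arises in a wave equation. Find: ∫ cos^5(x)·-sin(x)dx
Let u=cos(x), du=-sin(x) dx
∫ u^5 du=u^6/6 + C

Answer: cos^6(x)/6 + C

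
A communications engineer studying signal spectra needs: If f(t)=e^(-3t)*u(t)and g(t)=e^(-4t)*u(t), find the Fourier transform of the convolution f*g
By the convolution theorem: F{f * g}=F(omega) * G(omega)
F(omega)=1/(3 + j * omega), G(omega)=1/(4 + j * omega)
F{f * g}=1/((3 + j * omega)(4 + j * omega))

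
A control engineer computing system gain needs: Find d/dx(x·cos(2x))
Product rule: (fg)' = f'g + fg'
f = x, f' = 1
g = cos(2x), g' = -2·sin(2x)

Answer: cos(2x) - 2x·sin(2x)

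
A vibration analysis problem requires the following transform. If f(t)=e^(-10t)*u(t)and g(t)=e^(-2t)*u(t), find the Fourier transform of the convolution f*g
By the convolution theorem: F{f*g} = F(omega)*G(omega)
F(omega) = 1/(10+j*omega), G(omega) = 1/(2+j*omega)
F{f*g} = 1/((10+j*omega)(2+j*omega))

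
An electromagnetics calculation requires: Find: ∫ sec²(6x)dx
Since d/dx[tan(6x)]=6sec²(6x), integral=tan(6x)/6+C

Answer: (1/6)tan(6x)+C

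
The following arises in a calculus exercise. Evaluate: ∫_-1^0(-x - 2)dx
Step 1: Find antiderivative F(x)=(-1/2)x^2-2x
Step 2: F(0) - F(-1)=0 - (3/2)=-3/2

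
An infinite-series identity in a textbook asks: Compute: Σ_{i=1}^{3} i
Using formula: Σ i^1=n(n + 1)/2=3·4/2=6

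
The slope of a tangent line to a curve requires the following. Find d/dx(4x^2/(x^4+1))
Quotient rule: (f/g)' = (f'g - fg')/g²
f = 4x^2, f' = 8x
g = x^4 + 1, g' = 4x^3

Answer: (8x·(x^4 + 1) - 16x^5)/(x^4 + 1)²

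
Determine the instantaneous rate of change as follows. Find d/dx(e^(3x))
Chain rule: d/dx[e^u] = e^u · u' where u = 3x
u' = 3

Answer: 3·e^(3x)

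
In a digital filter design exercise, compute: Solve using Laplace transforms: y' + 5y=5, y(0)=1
Take L of both sides: sY(s) - 1 + 5Y(s)=5/s
Y(s)(s + 5)=5/s + 1
Y(s)=5/(s(s + 5)) + 1/(s + 5)
Partial fractions: 5/(s(s + 5))=1/s - 1/(s + 5)
So Y(s)=1/s
Inverse transform (L^(-1){1/s}=1, L^(-1){1/(s + 5)}=e^(-5t)):

Answer: y(t)=1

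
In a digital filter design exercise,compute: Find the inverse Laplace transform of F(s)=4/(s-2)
L^(-1){4/(s-a)}=c·e^(at)
Here a=2, c=4

Answer: 4e^(2t)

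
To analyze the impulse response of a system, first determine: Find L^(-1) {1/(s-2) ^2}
L^(-1){1/(s-a)^n} = t^(n-1)·e^(at)/(n-1)!
Here a = 2, n = 2: t^1·e^(2t)/1

Answer: t·e^(2t)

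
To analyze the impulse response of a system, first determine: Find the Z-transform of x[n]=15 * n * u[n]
Z{n*u[n]} = z/(z-1)^2
By linearity: Z{15*n*u[n]} = 15z/(z-1)^2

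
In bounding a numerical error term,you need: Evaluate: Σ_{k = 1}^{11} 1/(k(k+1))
Partial fractions: 1/(k(k + 1)) = 1/k - 1/(k + 1)
Telescoping sum: 1(1 - 1/12) = 1·11/12

Answer: 11/12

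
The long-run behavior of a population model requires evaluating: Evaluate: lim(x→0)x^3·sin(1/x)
Squeeze theorem: -|x^3| ≤ x^3·sin(1/x) ≤ |x^3|
Since x^3 → 0 as x → 0, by squeeze theorem the limit is 0

Answer: 0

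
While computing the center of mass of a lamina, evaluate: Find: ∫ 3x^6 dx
Using power rule: ∫ 3x^6 dx=3/7 x^7+C=(3/7)x^7+C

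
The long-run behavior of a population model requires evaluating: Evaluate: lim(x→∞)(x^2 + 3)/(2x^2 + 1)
Divide numerator and denominator by x^2:
lim (1+3/x^2)/(2+1/x^2) = 1/2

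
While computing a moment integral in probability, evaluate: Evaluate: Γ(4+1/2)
Γ(n + 1/2)=(2n)!√π/(4^n·n!)
=40320√π/(256·24)=(105/16)·√π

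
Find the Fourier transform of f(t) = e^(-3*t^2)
The Fourier transform of a Gaussian e^(-a*t^2) is sqrt(pi/a)*e^(-omega^2/(4a)).
With a = 3: F(omega) = sqrt(pi/3)*e^(-omega^2/12)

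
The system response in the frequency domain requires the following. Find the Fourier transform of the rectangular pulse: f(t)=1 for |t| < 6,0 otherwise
F(omega)=integral from -6 to 6 of e^(-j*omega*t) dt
=2*sin(6*omega)/omega=12*sinc(6*omega/pi)

Answer: 2*sin(6*omega)/omega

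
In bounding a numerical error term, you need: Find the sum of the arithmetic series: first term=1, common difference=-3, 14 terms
Last term: a_n = 1+(14-1)·-3 = -38
Sum = n(a_1+a_n)/2 = 14(1+(-38))/2 = -259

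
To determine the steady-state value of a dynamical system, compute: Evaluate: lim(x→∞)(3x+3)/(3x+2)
Divide numerator and denominator by x:
lim (3+3/x)/(3+2/x)=1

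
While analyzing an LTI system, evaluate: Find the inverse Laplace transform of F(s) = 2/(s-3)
L^(-1){2/(s-a)}=c·e^(at)
Here a=3, c=2

Answer: 2e^(3t)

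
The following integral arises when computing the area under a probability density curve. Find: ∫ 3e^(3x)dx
Since d/dx[e^(3x)]=3e^(3x), we get 1 e^(3x)+C

Answer: e^(3x)+C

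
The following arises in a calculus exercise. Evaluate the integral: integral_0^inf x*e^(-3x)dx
This is a Gamma integral. Substitute u=3x (du=3 dx):
integral_0^inf x*e^(-3x) dx=(1/3^2) integral_0^inf u^1*e^(-u) du
=Gamma(2)/3^2=1!/3^2=1/9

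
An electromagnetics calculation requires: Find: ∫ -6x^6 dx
Using power rule: ∫ -6x^6 dx=-6/7 x^7 + C=(-6/7)x^7 + C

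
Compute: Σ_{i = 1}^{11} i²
Using formula: Σ i^2=n(n+1)(2n+1)/6=11·12·23/6=506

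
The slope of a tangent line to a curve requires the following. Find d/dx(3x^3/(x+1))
Quotient rule: (f/g)' = (f'g - fg')/g²
f = 3x^3, f' = 9x^2
g = x + 1, g' = 1

Answer: (9x^2·(x + 1) - 3x^3)/(x + 1)²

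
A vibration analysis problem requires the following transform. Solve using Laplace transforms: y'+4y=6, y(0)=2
Take L of both sides: sY(s)-2+4Y(s)=6/s
Y(s)(s+4)=6/s+2
Y(s)=6/(s(s+4))+2/(s+4)
Partial fractions: 6/(s(s+4))=(3/2)/s - (3/2)/(s+4)
So Y(s)=(3/2)/s+(1/2)/(s+4)
Inverse transform (L^(-1){1/s}=1, L^(-1){1/(s+4)}=e^(-4t)):

Answer: y(t)=3/2+(1/2)·e^(-4t)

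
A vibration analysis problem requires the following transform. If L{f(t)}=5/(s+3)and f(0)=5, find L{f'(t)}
L{f'(t)}=s·F(s) - f(0)=5s/(s+3)-5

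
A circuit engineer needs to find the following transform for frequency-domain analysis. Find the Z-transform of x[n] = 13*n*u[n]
Z{n*u[n]} = z/(z-1)^2
By linearity: Z{13*n*u[n]} = 13z/(z-1)^2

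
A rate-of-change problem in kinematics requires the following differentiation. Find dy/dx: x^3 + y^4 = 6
Differentiate: 3x^2 + 4y^3·(dy/dx)=0
dy/dx=-3x^2/(4y^3)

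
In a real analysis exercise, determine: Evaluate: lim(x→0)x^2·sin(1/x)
Squeeze theorem: -|x^2| ≤ x^2·sin(1/x) ≤ |x^2|
Since x^2 → 0 as x → 0, by squeeze theorem the limit is 0

Answer: 0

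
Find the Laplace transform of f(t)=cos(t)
L{cos(wt)} = s/(s²+w²)
L{cos(t)} = s/(s²+1)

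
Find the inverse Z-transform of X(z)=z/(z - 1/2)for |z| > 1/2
Standard pair: z/(z-a) <-> a^n * u[n] for causal signals
With a=1/2: x[n]=(1/2)^n * u[n]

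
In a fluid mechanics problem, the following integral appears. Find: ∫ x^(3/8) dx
Power rule: ∫ x^(3/8) dx=x^(11/8)/(11/8)+C

Answer: (8/11)·x^(11/8)+C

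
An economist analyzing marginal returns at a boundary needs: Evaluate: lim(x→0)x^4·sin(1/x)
Squeeze theorem: -|x^4| ≤ x^4·sin(1/x) ≤ |x^4|
Since x^4 → 0 as x → 0, by squeeze theorem the limit is 0

Answer: 0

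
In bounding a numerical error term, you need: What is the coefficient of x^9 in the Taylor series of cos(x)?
cos(x) has only even powers. Coefficient of x^9=0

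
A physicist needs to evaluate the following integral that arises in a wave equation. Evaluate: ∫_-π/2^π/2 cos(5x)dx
Antiderivative: sin(5x)/5
Evaluate at bounds: [sin(5·π/2)/5] - [sin(5·-π/2)/5]
= ((1) - (-1))/5 = 2/5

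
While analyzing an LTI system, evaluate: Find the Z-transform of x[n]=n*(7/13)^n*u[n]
Using the property Z{n * a^n * u[n]} = az/(z-a)^2
With a = 7/13: X(z) = (7/13)z/(z - 7/13)^2, |z| > 7/13

Answer: (7/13)z/(z - 7/13)^2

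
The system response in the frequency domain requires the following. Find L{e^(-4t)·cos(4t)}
First shifting: L{e^(at)f(t)}=F(s-a)
L{cos(4t)}=s/(s²+16)
Shift: (s+4)/((s+4)²+16)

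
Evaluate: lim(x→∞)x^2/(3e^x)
Apply L'Hôpital 2 times (∞/∞ each time):
Eventually get 2!/(3e^x) → 0

Answer: 0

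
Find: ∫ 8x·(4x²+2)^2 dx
Let u=4x²+2, du=8x dx
∫ u^2 du=u^3/3+C

Answer: (4x²+2)^3/3+C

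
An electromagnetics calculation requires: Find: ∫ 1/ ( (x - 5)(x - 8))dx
Partial fractions: 1/((x-5)(x-8))=A/(x-5) + B/(x-8)
A=-1/3, B=1/3
∫ [-1/3· 1/(x-5) + 1/3· 1/(x-8)] dx
=(1/3)[ln|x-8| - ln|x-5|] + C

Answer: (1/3)·ln|(x-8)/(x-5)| + C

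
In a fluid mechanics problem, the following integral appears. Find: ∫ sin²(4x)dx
Using identity sin²(u) = (1 - cos(2u))/2:
∫ (1 - cos(8x))/2 dx = x/2 - sin(8x)/16+C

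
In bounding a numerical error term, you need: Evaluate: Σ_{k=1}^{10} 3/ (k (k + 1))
Partial fractions: 3/(k(k + 1)) = 3/k - 3/(k + 1)
Telescoping sum: 3(1 - 1/11) = 3·10/11

Answer: 30/11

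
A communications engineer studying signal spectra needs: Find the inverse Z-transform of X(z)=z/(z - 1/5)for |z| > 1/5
Standard pair: z/(z-a) <-> a^n * u[n] for causal signals
With a = 1/5: x[n] = (1/5)^n * u[n]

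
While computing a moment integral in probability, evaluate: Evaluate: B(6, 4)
B(x,y) = Γ(x)Γ(y)/Γ(x + y) = (x-1)!(y-1)!/(x + y-1)!
B(6,4) = 5!·3!/9! = 1/504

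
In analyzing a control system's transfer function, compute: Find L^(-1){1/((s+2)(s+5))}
Partial fractions: 1/((s + 2)(s + 5)) = A/(s + 2) + B/(s + 5)
Cover-up: A = 1/(s + 5)|_{s = -2} = 1/3; B = 1/(s + 2)|_{s = -5} = -1/3
L^(-1) = (1/3)e^(-2t) - (1/3)e^(-5t)

Answer: (1/3)(e^(-2t) - e^(-5t))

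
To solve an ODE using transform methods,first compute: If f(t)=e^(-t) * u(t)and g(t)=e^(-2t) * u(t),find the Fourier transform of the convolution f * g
By the convolution theorem: F{f*g}=F(omega)*G(omega)
F(omega)=1/(1+j*omega), G(omega)=1/(2+j*omega)
F{f*g}=1/((1+j*omega)(2+j*omega))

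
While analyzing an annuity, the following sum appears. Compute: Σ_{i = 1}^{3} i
Using formula: Σ i^1=n(n+1)/2=3·4/2=6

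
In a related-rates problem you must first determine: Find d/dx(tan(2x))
Chain rule: d/dx[tan(u)] = sec²(u)·u' where u = 2x
u' = 2

Answer: 2·sec²(2x)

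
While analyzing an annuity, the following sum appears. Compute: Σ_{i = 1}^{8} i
Using formula: Σ i^1=n(n+1)/2=8·9/2=36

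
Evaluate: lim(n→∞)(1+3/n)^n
This is the definition of e^3: lim(1 + 3/n)^n=e^3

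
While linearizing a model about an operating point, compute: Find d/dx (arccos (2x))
d/dx[arccos(u)] = -u'/√(1-u²), u = 2x, u' = 2

Answer: -2/√(1-4x²)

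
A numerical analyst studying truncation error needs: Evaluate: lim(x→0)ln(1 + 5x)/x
L'Hôpital (0/0): lim 5/(1 + 5x) / 1=5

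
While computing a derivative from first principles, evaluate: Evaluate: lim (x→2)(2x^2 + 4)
Polynomial is continuous, so substitute x = 2:
2·2^2+4 = 12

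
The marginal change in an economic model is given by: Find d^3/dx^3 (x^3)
Apply power rule 3 times:
d^1: 3x^2
d^2: 6x
d^3: 6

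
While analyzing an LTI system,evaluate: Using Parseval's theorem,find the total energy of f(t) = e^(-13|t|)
Parseval's theorem: E = integral |f(t)|^2 dt = (1/2pi) integral |F(omega)|^2 domega
E = integral_{-inf}^{inf} e^(-26|t|) dt = 2*integral_0^inf e^(-26t) dt = 2/(2*13) = 1/13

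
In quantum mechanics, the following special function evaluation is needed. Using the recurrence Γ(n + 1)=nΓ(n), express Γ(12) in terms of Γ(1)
Γ(12) = 11Γ(11) = 11·10Γ(10) = ... = 11!·Γ(1) = 39916800·Γ(1)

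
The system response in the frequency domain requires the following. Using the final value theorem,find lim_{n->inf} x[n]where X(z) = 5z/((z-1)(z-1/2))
Final value theorem: lim x[n] = lim_{z->1} (z-1) * X(z)
(z-1) * X(z) = 5z/(z-1/2)
As z->1: 5/(1 - 1/2) = 5/(1/2) = 10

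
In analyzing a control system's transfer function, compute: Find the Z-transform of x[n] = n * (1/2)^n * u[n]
Using the property Z{n * a^n * u[n]} = az/(z-a)^2
With a = 1/2: X(z) = (1/2)z/(z - 1/2)^2, |z| > 1/2

Answer: (1/2)z/(z - 1/2)^2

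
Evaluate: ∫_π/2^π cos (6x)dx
Antiderivative: sin(6x)/6
Evaluate at bounds: [sin(6·π)/6] - [sin(6·π/2)/6]
=((0) - (0))/6=0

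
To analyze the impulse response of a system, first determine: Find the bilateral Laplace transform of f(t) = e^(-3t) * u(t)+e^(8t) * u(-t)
For e^(-3t) * u(t): L = 1/(s+3), Re(s) > -3
For e^(8t) * u(-t): L = -1/(s-8), Re(s) < 8
Combined: F(s) = 1/(s+3)-1/(s-8), -3 < Re(s) < 8

Answer: 1/(s+3)-1/(s-8), ROC: -3 < Re(s) < 8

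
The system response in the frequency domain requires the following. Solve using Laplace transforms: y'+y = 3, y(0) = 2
Take L of both sides: sY(s)-2+Y(s) = 3/s
Y(s)(s+1) = 3/s+2
Y(s) = 3/(s(s+1))+2/(s+1)
Partial fractions: 3/(s(s+1)) = 3/s - 3/(s+1)
So Y(s) = 3/s - 1/(s+1)
Inverse transform (L^(-1){1/s} = 1, L^(-1){1/(s+1)} = e^(-t)):

Answer: y(t) = 3 - e^(-t)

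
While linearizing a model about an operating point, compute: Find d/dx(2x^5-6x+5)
Power rule: d/dx(ax^n)=n·a·x^(n-1)
Term by term: 10·x^4 - 6

Answer: 10x^4 - 6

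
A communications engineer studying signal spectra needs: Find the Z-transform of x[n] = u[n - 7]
Using the time-shift property: Z{u[n-7]}=z^(-7) * z/(z-1)
=z^(-6)/(z-1)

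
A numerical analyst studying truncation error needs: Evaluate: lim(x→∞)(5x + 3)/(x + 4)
Divide numerator and denominator by x:
lim (5 + 3/x)/(1 + 4/x) = 5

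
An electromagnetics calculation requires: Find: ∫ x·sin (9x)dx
By parts: u=x, dv=sin(9x) dx
du=dx, v=-cos(9x)/9
=-x·cos(9x)/9 + sin(9x)/9² + C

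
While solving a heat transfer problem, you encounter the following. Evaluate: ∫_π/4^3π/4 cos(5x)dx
Antiderivative: sin(5x)/5
Evaluate at bounds: [sin(5·3π/4)/5] - [sin(5·π/4)/5]
= ((-√2/2) - (-√2/2))/5 = 0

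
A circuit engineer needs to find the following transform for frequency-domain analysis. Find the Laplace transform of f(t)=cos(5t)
L{cos(wt)} = s/(s²+w²)
L{cos(5t)} = s/(s²+25)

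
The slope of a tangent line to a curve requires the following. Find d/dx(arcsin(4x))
d/dx[arcsin(u)]=u'/√(1-u²), u=4x, u'=4

Answer: 4/√(1-16x²)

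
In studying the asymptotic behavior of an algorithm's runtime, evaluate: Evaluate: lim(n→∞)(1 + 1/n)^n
This is the definition of e^1: lim(1+1/n)^n=e^1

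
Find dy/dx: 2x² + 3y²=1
Differentiate: 4x+6y·(dy/dx) = 0
dy/dx = -4x/(6y) = -(2/3)·(x/y)

Answer: dy/dx = -(2/3)·(x/y)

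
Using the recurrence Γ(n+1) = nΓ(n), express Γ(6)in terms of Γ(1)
Γ(6)=5Γ(5)=5·4Γ(4)=...=5!·Γ(1)=120·Γ(1)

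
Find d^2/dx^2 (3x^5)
Apply power rule 2 times:
d^1: 15x^4
d^2: 60x^3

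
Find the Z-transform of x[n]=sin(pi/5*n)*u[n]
Z{sin(w0 * n) * u[n]}=z * sin(w0)/(z^2-2z * cos(w0)+1)
With w0=pi/5: X(z)=z * sin(pi/5)/(z^2-2z * cos(pi/5)+1)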